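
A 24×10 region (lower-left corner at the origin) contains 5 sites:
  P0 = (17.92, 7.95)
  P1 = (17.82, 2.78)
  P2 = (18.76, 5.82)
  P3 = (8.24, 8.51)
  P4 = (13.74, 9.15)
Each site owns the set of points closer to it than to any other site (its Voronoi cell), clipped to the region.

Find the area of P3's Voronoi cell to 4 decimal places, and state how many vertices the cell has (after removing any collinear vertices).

1. box [0,24]×[0,10]: [(0, 0) (24, 0) (24, 10) (0, 10)]
2. ⊥bis P3·P0 via (13.08,8.23): [(0, 0) (12.6039, 0) (13.1824, 10) (0, 10)]  |A|=128.9314
3. ⊥bis P3·P1 via (13.03,5.645): [(0, 0) (9.6536, 0) (12.9198, 5.4607) (13.1824, 10) (0, 10)]  |A|=120.876
4. ⊥bis P3·P2 via (13.5,7.165): [(0, 0) (9.6536, 0) (12.9198, 5.4607) (13.1824, 10) (0, 10)]  |A|=120.876
5. ⊥bis P3·P4 via (10.99,8.83): [(0, 0) (9.6536, 0) (11.6325, 3.3085) (10.8539, 10) (0, 10)]  |A|=110.4463
6. canonical 5-gon: [(0, 0) (9.6536, 0) (11.6325, 3.3085) (10.8539, 10) (0, 10)]
7. shoelace: 110.4463

Area of P3's cell: 110.4463 (5 vertices)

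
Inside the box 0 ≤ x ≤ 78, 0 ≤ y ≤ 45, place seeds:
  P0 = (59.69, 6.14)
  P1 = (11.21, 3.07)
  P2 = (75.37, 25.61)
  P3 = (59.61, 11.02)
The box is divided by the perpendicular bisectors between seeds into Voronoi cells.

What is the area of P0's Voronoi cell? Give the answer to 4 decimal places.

Area of P0's cell: 361.5145

1. box [0,78]×[0,45]: [(0, 0) (78, 0) (78, 45) (0, 45)]
2. ⊥bis P0·P1 via (35.45,4.605): [(35.7416, 0) (78, 0) (78, 45) (32.892, 45)]  |A|=1965.7441
3. ⊥bis P0·P2 via (67.53,15.875): [(32.974, 43.7044) (35.7416, 0) (78, 0) (78, 7.4431)]  |A|=1091.0037
4. ⊥bis P0·P3 via (59.65,8.58): [(76.2504, 8.8521) (35.2236, 8.1796) (35.7416, 0) (78, 0) (78, 7.4431)]  |A|=361.5145
5. canonical 5-gon: [(76.2504, 8.8521) (35.2236, 8.1796) (35.7416, 0) (78, 0) (78, 7.4431)]
6. shoelace: 361.5145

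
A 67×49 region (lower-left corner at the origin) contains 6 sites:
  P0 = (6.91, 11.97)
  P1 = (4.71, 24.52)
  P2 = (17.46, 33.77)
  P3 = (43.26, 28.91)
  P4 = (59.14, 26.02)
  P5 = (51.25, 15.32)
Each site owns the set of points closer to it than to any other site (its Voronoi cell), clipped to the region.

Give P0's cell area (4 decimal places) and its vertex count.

Area of P0's cell: 535.3956 (6 vertices)

1. box [0,67]×[0,49]: [(0, 0) (67, 0) (67, 49) (0, 49)]
2. ⊥bis P0·P1 via (5.81,18.245): [(0, 17.2265) (0, 0) (67, 0) (67, 28.9715)]  |A|=1547.6346
3. ⊥bis P0·P2 via (12.185,22.87): [(17.5054, 20.2952) (0, 17.2265) (0, 0) (59.4424, 0)]  |A|=753.9769
4. ⊥bis P0·P3 via (25.085,20.44): [(27.3793, 15.5168) (17.5054, 20.2952) (0, 17.2265) (0, 0) (34.6105, 0)]  |A|=561.3215
5. ⊥bis P0·P4 via (33.025,18.995): [(27.3793, 15.5168) (17.5054, 20.2952) (0, 17.2265) (0, 0) (34.6105, 0)]  |A|=561.3215
6. ⊥bis P0·P5 via (29.08,13.645): [(29.2403, 11.5236) (27.3793, 15.5168) (17.5054, 20.2952) (0, 17.2265) (0, 0) (30.1109, 0)]  |A|=535.3956
7. canonical 6-gon: [(29.2403, 11.5236) (27.3793, 15.5168) (17.5054, 20.2952) (0, 17.2265) (0, 0) (30.1109, 0)]
8. shoelace: 535.3956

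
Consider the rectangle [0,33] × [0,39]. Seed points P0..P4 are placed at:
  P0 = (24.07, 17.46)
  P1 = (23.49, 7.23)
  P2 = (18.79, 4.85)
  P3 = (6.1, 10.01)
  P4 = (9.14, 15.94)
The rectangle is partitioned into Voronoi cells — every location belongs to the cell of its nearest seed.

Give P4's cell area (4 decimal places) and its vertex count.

1. box [0,33]×[0,39]: [(0, 0) (33, 0) (33, 39) (0, 39)]
2. ⊥bis P4·P0 via (16.605,16.7): [(0, 0) (18.3052, 0) (14.3347, 39) (0, 39)]  |A|=636.4775
3. ⊥bis P4·P1 via (16.315,11.585): [(0, 0) (9.2833, 0) (17.0093, 12.7289) (14.3347, 39) (0, 39)]  |A|=579.058
4. ⊥bis P4·P2 via (13.965,10.395): [(0, 0) (2.0188, 0) (16.9798, 13.0184) (14.3347, 39) (0, 39)]  |A|=530.4666
5. ⊥bis P4·P3 via (7.62,12.975): [(0, 16.8814) (13.4785, 9.9717) (16.9798, 13.0184) (14.3347, 39) (0, 39)]  |A|=406.6334
6. canonical 5-gon: [(0, 16.8814) (13.4785, 9.9717) (16.9798, 13.0184) (14.3347, 39) (0, 39)]
7. shoelace: 406.6334

Area of P4's cell: 406.6334 (5 vertices)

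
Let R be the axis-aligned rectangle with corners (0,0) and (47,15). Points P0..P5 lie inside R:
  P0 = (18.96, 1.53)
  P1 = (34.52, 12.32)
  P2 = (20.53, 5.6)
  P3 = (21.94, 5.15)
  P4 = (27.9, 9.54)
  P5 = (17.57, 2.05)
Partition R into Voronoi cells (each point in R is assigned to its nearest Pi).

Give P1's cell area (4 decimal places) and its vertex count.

Area of P1's cell: 215.2441 (4 vertices)

1. box [0,47]×[0,15]: [(0, 0) (47, 0) (47, 15) (0, 15)]
2. ⊥bis P1·P0 via (26.74,6.925): [(31.5421, 0) (47, 0) (47, 15) (21.1404, 15)]  |A|=309.881
3. ⊥bis P1·P2 via (27.525,8.96): [(31.8289, 0) (47, 0) (47, 15) (24.6237, 15)]  |A|=281.6055
4. ⊥bis P1·P3 via (28.23,8.735): [(33.2085, 0) (47, 0) (47, 15) (24.6592, 15)]  |A|=270.9916
5. ⊥bis P1·P4 via (31.21,10.93): [(35.7999, 0) (47, 0) (47, 15) (29.5008, 15)]  |A|=215.2441
6. ⊥bis P1·P5 via (26.045,7.185): [(35.7999, 0) (47, 0) (47, 15) (29.5008, 15)]  |A|=215.2441
7. canonical 4-gon: [(35.7999, 0) (47, 0) (47, 15) (29.5008, 15)]
8. shoelace: 215.2441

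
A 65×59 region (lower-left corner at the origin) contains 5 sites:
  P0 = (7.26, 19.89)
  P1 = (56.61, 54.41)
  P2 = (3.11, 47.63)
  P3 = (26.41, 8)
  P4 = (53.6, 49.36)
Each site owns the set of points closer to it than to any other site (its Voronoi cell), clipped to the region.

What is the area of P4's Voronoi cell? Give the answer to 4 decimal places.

Area of P4's cell: 1128.3127

1. box [0,65]×[0,59]: [(0, 0) (65, 0) (65, 59) (0, 59)]
2. ⊥bis P4·P0 via (30.43,34.625): [(52.4498, 0) (65, 0) (65, 59) (14.9287, 59)]  |A|=1847.3341
3. ⊥bis P4·P1 via (55.105,51.885): [(52.4498, 0) (65, 0) (65, 45.9872) (43.1679, 59) (14.9287, 59)]  |A|=1705.2854
4. ⊥bis P4·P2 via (28.355,48.495): [(28.7391, 37.2838) (52.4498, 0) (65, 0) (65, 45.9872) (43.1679, 59) (27.9951, 59)]  |A|=1563.4093
5. ⊥bis P4·P3 via (40.005,28.68): [(28.7391, 37.2838) (30.048, 35.2257) (65, 12.2483) (65, 45.9872) (43.1679, 59) (27.9951, 59)]  |A|=1128.3127
6. canonical 6-gon: [(28.7391, 37.2838) (30.048, 35.2257) (65, 12.2483) (65, 45.9872) (43.1679, 59) (27.9951, 59)]
7. shoelace: 1128.3127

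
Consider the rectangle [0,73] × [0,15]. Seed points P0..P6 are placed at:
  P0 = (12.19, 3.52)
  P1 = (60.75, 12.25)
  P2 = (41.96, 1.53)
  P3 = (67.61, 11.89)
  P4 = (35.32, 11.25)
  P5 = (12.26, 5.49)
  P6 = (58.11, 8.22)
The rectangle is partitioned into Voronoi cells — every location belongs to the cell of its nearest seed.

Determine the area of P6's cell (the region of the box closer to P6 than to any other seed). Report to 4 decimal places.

1. box [0,73]×[0,15]: [(0, 0) (73, 0) (73, 15) (0, 15)]
2. ⊥bis P6·P0 via (35.15,5.87): [(35.7508, 0) (73, 0) (73, 15) (34.2155, 15)]  |A|=570.2525
3. ⊥bis P6·P1 via (59.43,10.235): [(35.7508, 0) (73, 0) (73, 1.3455) (52.1562, 15) (34.2155, 15)]  |A|=427.9461
4. ⊥bis P6·P2 via (50.035,4.875): [(52.0544, 0) (73, 0) (73, 1.3455) (52.1562, 15) (45.8408, 15)]  |A|=218.4793
5. ⊥bis P6·P3 via (62.86,10.055): [(52.0544, 0) (66.7444, 0) (63.929, 7.2877) (52.1562, 15) (45.8408, 15)]  |A|=189.5824
6. ⊥bis P6·P4 via (46.715,9.735): [(47.0325, 12.1232) (52.0544, 0) (66.7444, 0) (63.929, 7.2877) (52.1562, 15) (47.415, 15)]  |A|=187.318
7. ⊥bis P6·P5 via (35.185,6.855): [(47.0325, 12.1232) (52.0544, 0) (66.7444, 0) (63.929, 7.2877) (52.1562, 15) (47.415, 15)]  |A|=187.318
8. canonical 6-gon: [(47.0325, 12.1232) (52.0544, 0) (66.7444, 0) (63.929, 7.2877) (52.1562, 15) (47.415, 15)]
9. shoelace: 187.318

Area of P6's cell: 187.3180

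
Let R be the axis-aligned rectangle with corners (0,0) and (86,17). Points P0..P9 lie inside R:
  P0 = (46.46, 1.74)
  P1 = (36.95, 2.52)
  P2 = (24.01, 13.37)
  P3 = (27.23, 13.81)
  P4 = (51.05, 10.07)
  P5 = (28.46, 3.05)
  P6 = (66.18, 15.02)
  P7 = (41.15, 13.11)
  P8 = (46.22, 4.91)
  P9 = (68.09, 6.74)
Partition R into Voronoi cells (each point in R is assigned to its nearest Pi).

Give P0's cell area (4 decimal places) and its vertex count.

Area of P0's cell: 49.5943 (5 vertices)

1. box [0,86]×[0,17]: [(0, 0) (86, 0) (86, 17) (0, 17)]
2. ⊥bis P0·P1 via (41.705,2.13): [(41.5303, 0) (86, 0) (86, 17) (42.9246, 17)]  |A|=744.1332
3. ⊥bis P0·P2 via (35.235,7.555): [(41.5303, 0) (86, 0) (86, 17) (42.9246, 17)]  |A|=744.1332
4. ⊥bis P0·P3 via (36.845,7.775): [(41.5303, 0) (86, 0) (86, 17) (42.9246, 17)]  |A|=744.1332
5. ⊥bis P0·P4 via (48.755,5.905): [(42.3061, 9.4585) (41.5303, 0) (59.4715, 0)]  |A|=84.8482
6. ⊥bis P0·P5 via (37.46,2.395): [(42.3061, 9.4585) (41.5303, 0) (59.4715, 0)]  |A|=84.8482
7. ⊥bis P0·P6 via (56.32,8.38): [(42.3061, 9.4585) (41.5303, 0) (59.4715, 0)]  |A|=84.8482
8. ⊥bis P0·P7 via (43.805,7.425): [(44.9912, 7.979) (42.0729, 6.6161) (41.5303, 0) (59.4715, 0)]  |A|=80.8598
9. ⊥bis P0·P8 via (46.34,3.325): [(52.5799, 3.7974) (41.7747, 2.9794) (41.5303, 0) (59.4715, 0)]  |A|=50.0614
10. ⊥bis P0·P9 via (57.275,4.24): [(58.0776, 0.7681) (52.5799, 3.7974) (41.7747, 2.9794) (41.5303, 0) (58.2551, 0)]  |A|=49.5943
11. canonical 5-gon: [(58.0776, 0.7681) (52.5799, 3.7974) (41.7747, 2.9794) (41.5303, 0) (58.2551, 0)]
12. shoelace: 49.5943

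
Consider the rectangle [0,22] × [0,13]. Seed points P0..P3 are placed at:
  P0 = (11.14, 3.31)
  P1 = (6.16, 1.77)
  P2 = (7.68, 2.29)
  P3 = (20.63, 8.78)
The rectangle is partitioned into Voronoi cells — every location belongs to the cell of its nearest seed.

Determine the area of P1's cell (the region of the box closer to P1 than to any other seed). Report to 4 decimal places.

1. box [0,22]×[0,13]: [(0, 0) (22, 0) (22, 13) (0, 13)]
2. ⊥bis P1·P0 via (8.65,2.54): [(0, 0) (9.4355, 0) (5.4154, 13) (0, 13)]  |A|=96.5305
3. ⊥bis P1·P2 via (6.92,2.03): [(0, 0) (7.6145, 0) (3.1671, 13) (0, 13)]  |A|=70.0803
4. ⊥bis P1·P3 via (13.395,5.275): [(0, 0) (7.6145, 0) (3.1671, 13) (0, 13)]  |A|=70.0803
5. canonical 4-gon: [(0, 0) (7.6145, 0) (3.1671, 13) (0, 13)]
6. shoelace: 70.0803

Area of P1's cell: 70.0803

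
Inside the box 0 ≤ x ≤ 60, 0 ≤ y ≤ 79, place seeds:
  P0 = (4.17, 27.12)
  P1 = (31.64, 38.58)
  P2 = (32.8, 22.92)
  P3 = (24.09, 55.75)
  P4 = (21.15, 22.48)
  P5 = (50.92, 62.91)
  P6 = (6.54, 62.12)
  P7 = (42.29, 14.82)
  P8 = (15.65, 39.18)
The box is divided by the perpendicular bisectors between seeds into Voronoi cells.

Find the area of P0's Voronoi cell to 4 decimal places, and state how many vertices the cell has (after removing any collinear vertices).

Area of P0's cell: 382.3511 (4 vertices)

1. box [0,60]×[0,79]: [(0, 0) (60, 0) (60, 79) (0, 79)]
2. ⊥bis P0·P1 via (17.905,32.85): [(0, 75.7689) (0, 0) (31.6094, 0)]  |A|=1197.506
3. ⊥bis P0·P2 via (18.485,25.02): [(19.1839, 29.7844) (0, 75.7689) (0, 0) (14.8146, 0)]  |A|=947.3939
4. ⊥bis P0·P3 via (14.13,41.435): [(19.1839, 29.7844) (14.4026, 41.2453) (0, 51.2663) (0, 0) (14.8146, 0)]  |A|=770.9431
5. ⊥bis P0·P4 via (12.66,24.8): [(16.065, 37.2605) (14.4026, 41.2453) (0, 51.2663) (0, 0) (5.8831, 0)]  |A|=541.7662
6. ⊥bis P0·P5 via (27.545,45.015): [(16.065, 37.2605) (14.4026, 41.2453) (0, 51.2663) (0, 0) (5.8831, 0)]  |A|=541.7662
7. ⊥bis P0·P6 via (5.355,44.62): [(16.065, 37.2605) (14.4026, 41.2453) (10.0049, 44.3051) (0, 44.9826) (0, 0) (5.8831, 0)]  |A|=510.3324
8. ⊥bis P0·P7 via (23.23,20.97): [(16.065, 37.2605) (14.4026, 41.2453) (10.0049, 44.3051) (0, 44.9826) (0, 0) (5.8831, 0)]  |A|=510.3324
9. ⊥bis P0·P8 via (9.91,33.15): [(13.9031, 29.349) (0, 42.5834) (0, 0) (5.8831, 0)]  |A|=382.3511
10. canonical 4-gon: [(13.9031, 29.349) (0, 42.5834) (0, 0) (5.8831, 0)]
11. shoelace: 382.3511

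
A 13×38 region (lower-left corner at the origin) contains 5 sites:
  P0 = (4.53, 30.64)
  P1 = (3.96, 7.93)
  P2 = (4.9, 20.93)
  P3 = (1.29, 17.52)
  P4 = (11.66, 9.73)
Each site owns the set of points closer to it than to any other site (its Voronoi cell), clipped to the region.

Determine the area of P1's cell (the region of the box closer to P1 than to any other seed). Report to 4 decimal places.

1. box [0,13]×[0,38]: [(0, 0) (13, 0) (13, 38) (0, 38)]
2. ⊥bis P1·P0 via (4.245,19.285): [(0, 19.3915) (0, 0) (13, 0) (13, 19.0653)]  |A|=249.9692
3. ⊥bis P1·P2 via (4.43,14.43): [(0, 14.7503) (0, 0) (13, 0) (13, 13.8103)]  |A|=185.6442
4. ⊥bis P1·P3 via (2.625,12.725): [(7.8585, 14.1821) (0, 11.9942) (0, 0) (13, 0) (13, 13.8103)]  |A|=174.8145
5. ⊥bis P1·P4 via (7.81,8.83): [(6.6383, 13.8424) (0, 11.9942) (0, 0) (9.8742, 0)]  |A|=108.1511
6. canonical 4-gon: [(6.6383, 13.8424) (0, 11.9942) (0, 0) (9.8742, 0)]
7. shoelace: 108.1511

Area of P1's cell: 108.1511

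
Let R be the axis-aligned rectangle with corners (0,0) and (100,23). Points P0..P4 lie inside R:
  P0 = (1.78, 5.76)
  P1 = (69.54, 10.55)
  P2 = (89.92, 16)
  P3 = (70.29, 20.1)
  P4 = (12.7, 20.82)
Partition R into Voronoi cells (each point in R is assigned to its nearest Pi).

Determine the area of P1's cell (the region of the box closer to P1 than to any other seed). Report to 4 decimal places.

1. box [0,100]×[0,23]: [(0, 0) (100, 0) (100, 23) (0, 23)]
2. ⊥bis P1·P0 via (35.66,8.155): [(36.2365, 0) (100, 0) (100, 23) (34.6106, 23)]  |A|=1485.2586
3. ⊥bis P1·P2 via (79.73,13.275): [(36.2365, 0) (83.28, 0) (77.1293, 23) (34.6106, 23)]  |A|=1029.966
4. ⊥bis P1·P3 via (69.915,15.325): [(34.9591, 18.0702) (36.2365, 0) (83.28, 0) (79.3806, 14.5816)]  |A|=742.1106
5. ⊥bis P1·P4 via (41.12,15.685): [(41.4587, 17.5598) (38.286, 0) (83.28, 0) (79.3806, 14.5816)]  |A|=665.717
6. canonical 4-gon: [(41.4587, 17.5598) (38.286, 0) (83.28, 0) (79.3806, 14.5816)]
7. shoelace: 665.717

Area of P1's cell: 665.7170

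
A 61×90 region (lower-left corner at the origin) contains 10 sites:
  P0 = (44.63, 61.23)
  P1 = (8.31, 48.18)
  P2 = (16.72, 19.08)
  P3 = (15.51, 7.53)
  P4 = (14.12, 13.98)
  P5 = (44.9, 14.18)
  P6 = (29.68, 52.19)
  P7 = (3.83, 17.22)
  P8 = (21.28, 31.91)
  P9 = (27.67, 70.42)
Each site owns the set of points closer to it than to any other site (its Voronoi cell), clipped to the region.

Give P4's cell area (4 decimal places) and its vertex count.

1. box [0,61]×[0,90]: [(0, 0) (61, 0) (61, 90) (0, 90)]
2. ⊥bis P4·P0 via (29.375,37.605): [(0, 56.5729) (0, 0) (61, 0) (61, 17.1843)]  |A|=2249.5929
3. ⊥bis P4·P1 via (11.215,31.08): [(33.5927, 34.8816) (0, 29.1748) (0, 0) (61, 0) (61, 17.1843)]  |A|=1789.4052
4. ⊥bis P4·P2 via (15.42,16.53): [(0, 24.3912) (0, 0) (47.8442, 0)]  |A|=583.4885
5. ⊥bis P4·P3 via (14.815,10.755): [(23.2024, 12.5625) (0, 24.3912) (0, 7.5623)]  |A|=195.2349
6. ⊥bis P4·P5 via (29.51,14.08): [(23.2024, 12.5625) (0, 24.3912) (0, 7.5623)]  |A|=195.2349
7. ⊥bis P4·P6 via (21.9,33.085): [(23.2024, 12.5625) (0, 24.3912) (0, 7.5623)]  |A|=195.2349
8. ⊥bis P4·P7 via (8.975,15.6): [(6.9133, 9.0522) (23.2024, 12.5625) (10.1188, 19.2326)]  |A|=77.2887
9. ⊥bis P4·P8 via (17.7,22.945): [(6.9133, 9.0522) (23.2024, 12.5625) (10.1188, 19.2326)]  |A|=77.2887
10. ⊥bis P4·P9 via (20.895,42.2): [(6.9133, 9.0522) (23.2024, 12.5625) (10.1188, 19.2326)]  |A|=77.2887
11. canonical 3-gon: [(6.9133, 9.0522) (23.2024, 12.5625) (10.1188, 19.2326)]
12. shoelace: 77.2887

Area of P4's cell: 77.2887 (3 vertices)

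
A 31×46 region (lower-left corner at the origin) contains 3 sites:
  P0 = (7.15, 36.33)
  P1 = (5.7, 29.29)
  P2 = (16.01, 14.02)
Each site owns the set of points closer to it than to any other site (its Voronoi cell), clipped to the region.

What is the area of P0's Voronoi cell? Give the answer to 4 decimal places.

1. box [0,31]×[0,46]: [(0, 0) (31, 0) (31, 46) (0, 46)]
2. ⊥bis P0·P1 via (6.425,32.81): [(0, 34.1333) (31, 27.7484) (31, 46) (0, 46)]  |A|=466.8334
3. ⊥bis P0·P2 via (11.58,25.175): [(0, 34.1333) (22.4791, 29.5034) (31, 32.8873) (31, 46) (0, 46)]  |A|=444.9394
4. canonical 5-gon: [(0, 34.1333) (22.4791, 29.5034) (31, 32.8873) (31, 46) (0, 46)]
5. shoelace: 444.9394

Area of P0's cell: 444.9394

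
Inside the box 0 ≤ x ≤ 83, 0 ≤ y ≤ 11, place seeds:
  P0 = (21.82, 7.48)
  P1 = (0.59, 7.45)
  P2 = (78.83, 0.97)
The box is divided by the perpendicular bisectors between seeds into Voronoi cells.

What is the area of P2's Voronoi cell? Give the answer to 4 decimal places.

Area of P2's cell: 357.8235

1. box [0,83]×[0,11]: [(0, 0) (83, 0) (83, 11) (0, 11)]
2. ⊥bis P2·P0 via (50.325,4.225): [(49.8425, 0) (83, 0) (83, 11) (51.0986, 11)]  |A|=357.8235
3. ⊥bis P2·P1 via (39.71,4.21): [(49.8425, 0) (83, 0) (83, 11) (51.0986, 11)]  |A|=357.8235
4. canonical 4-gon: [(49.8425, 0) (83, 0) (83, 11) (51.0986, 11)]
5. shoelace: 357.8235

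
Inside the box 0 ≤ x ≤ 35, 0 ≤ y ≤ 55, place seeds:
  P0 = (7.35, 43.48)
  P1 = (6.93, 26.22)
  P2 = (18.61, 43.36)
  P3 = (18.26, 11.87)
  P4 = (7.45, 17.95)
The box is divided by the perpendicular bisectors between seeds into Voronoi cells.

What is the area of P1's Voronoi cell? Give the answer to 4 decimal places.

1. box [0,35]×[0,55]: [(0, 0) (35, 0) (35, 55) (0, 55)]
2. ⊥bis P1·P0 via (7.14,34.85): [(0, 35.0237) (0, 0) (35, 0) (35, 34.1721)]  |A|=1210.9266
3. ⊥bis P1·P2 via (12.77,34.79): [(12.8872, 34.7101) (0, 35.0237) (0, 0) (35, 0) (35, 19.6414)]  |A|=1050.27
4. ⊥bis P1·P3 via (12.595,19.045): [(23.3797, 27.56) (12.8872, 34.7101) (0, 35.0237) (0, 9.1007)]  |A|=347.4644
5. ⊥bis P1·P4 via (7.19,22.085): [(17.2462, 22.7173) (23.3797, 27.56) (12.8872, 34.7101) (0, 35.0237) (0, 21.6329)]  |A|=239.3978
6. canonical 5-gon: [(17.2462, 22.7173) (23.3797, 27.56) (12.8872, 34.7101) (0, 35.0237) (0, 21.6329)]
7. shoelace: 239.3978

Area of P1's cell: 239.3978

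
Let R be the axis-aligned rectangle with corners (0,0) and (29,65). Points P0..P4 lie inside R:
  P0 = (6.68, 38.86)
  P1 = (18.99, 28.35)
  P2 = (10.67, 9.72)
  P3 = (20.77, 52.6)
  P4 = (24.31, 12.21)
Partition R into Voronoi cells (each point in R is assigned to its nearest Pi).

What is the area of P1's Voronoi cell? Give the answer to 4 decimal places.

1. box [0,29]×[0,65]: [(0, 0) (29, 0) (29, 65) (0, 65)]
2. ⊥bis P1·P0 via (12.835,33.605): [(0, 18.5718) (0, 0) (29, 0) (29, 52.5385)]  |A|=1031.0996
3. ⊥bis P1·P2 via (14.83,19.035): [(4.38, 23.7019) (29, 12.7068) (29, 52.5385)]  |A|=490.3292
4. ⊥bis P1·P3 via (19.88,40.475): [(18.77, 40.5565) (4.38, 23.7019) (29, 12.7068) (29, 39.8056)]  |A|=425.2003
5. ⊥bis P1·P4 via (21.65,20.28): [(18.77, 40.5565) (4.38, 23.7019) (16.1222, 18.4579) (29, 22.7027) (29, 39.8056)]  |A|=360.8376
6. canonical 5-gon: [(18.77, 40.5565) (4.38, 23.7019) (16.1222, 18.4579) (29, 22.7027) (29, 39.8056)]
7. shoelace: 360.8376

Area of P1's cell: 360.8376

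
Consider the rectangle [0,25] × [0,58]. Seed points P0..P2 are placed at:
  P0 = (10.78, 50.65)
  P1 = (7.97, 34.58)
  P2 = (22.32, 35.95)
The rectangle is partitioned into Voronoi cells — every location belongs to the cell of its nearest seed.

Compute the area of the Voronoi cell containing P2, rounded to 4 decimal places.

Area of P2's cell: 396.7428

1. box [0,25]×[0,58]: [(0, 0) (25, 0) (25, 58) (0, 58)]
2. ⊥bis P2·P0 via (16.55,43.3): [(0, 30.3077) (0, 0) (25, 0) (25, 49.9335)]  |A|=1003.0153
3. ⊥bis P2·P1 via (15.145,35.265): [(14.5293, 41.7137) (18.5118, 0) (25, 0) (25, 49.9335)]  |A|=396.7428
4. canonical 4-gon: [(14.5293, 41.7137) (18.5118, 0) (25, 0) (25, 49.9335)]
5. shoelace: 396.7428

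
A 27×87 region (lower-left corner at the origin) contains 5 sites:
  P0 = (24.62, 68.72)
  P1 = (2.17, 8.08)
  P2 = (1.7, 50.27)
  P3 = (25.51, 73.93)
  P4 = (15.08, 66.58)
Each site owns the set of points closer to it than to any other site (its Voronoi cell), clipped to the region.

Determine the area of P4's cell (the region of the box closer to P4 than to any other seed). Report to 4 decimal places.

1. box [0,27]×[0,87]: [(0, 0) (27, 0) (27, 87) (0, 87)]
2. ⊥bis P4·P0 via (19.85,67.65): [(0, 0) (27, 0) (27, 35.7757) (15.5094, 87) (0, 87)]  |A|=2054.7019
3. ⊥bis P4·P1 via (8.625,37.33): [(0, 39.2334) (27, 33.2749) (27, 35.7757) (15.5094, 87) (0, 87)]  |A|=1075.8394
4. ⊥bis P4·P2 via (8.39,58.425): [(0, 65.3078) (24.9705, 44.8231) (15.5094, 87) (0, 87)]  |A|=597.9027
5. ⊥bis P4·P3 via (20.295,70.255): [(0, 65.3078) (24.9705, 44.8231) (18.785, 72.3978) (8.4948, 87) (0, 87)]  |A|=546.6884
6. canonical 5-gon: [(0, 65.3078) (24.9705, 44.8231) (18.785, 72.3978) (8.4948, 87) (0, 87)]
7. shoelace: 546.6884

Area of P4's cell: 546.6884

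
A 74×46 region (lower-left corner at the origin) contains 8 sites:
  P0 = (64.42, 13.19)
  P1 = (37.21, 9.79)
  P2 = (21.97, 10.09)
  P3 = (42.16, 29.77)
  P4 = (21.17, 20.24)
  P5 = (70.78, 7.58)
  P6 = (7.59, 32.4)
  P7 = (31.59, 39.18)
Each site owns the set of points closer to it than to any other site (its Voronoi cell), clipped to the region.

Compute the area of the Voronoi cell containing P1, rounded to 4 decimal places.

1. box [0,74]×[0,46]: [(0, 0) (74, 0) (74, 46) (0, 46)]
2. ⊥bis P1·P0 via (50.815,11.49): [(0, 0) (52.2507, 0) (46.5028, 46) (0, 46)]  |A|=2271.3318
3. ⊥bis P1·P2 via (29.59,9.94): [(29.3943, 0) (52.2507, 0) (46.5028, 46) (30.2998, 46)]  |A|=898.3658
4. ⊥bis P1·P3 via (39.685,19.78): [(29.8318, 22.2211) (29.3943, 0) (52.2507, 0) (50.1016, 17.1993)]  |A|=422.8647
5. ⊥bis P1·P4 via (29.19,15.015): [(33.3215, 21.3565) (29.7055, 15.8062) (29.3943, 0) (52.2507, 0) (50.1016, 17.1993)]  |A|=411.617
6. ⊥bis P1·P5 via (53.995,8.685): [(33.3215, 21.3565) (29.7055, 15.8062) (29.3943, 0) (52.2507, 0) (50.1016, 17.1993)]  |A|=411.617
7. ⊥bis P1·P6 via (22.4,21.095): [(33.3215, 21.3565) (29.7055, 15.8062) (29.3943, 0) (52.2507, 0) (50.1016, 17.1993)]  |A|=411.617
8. ⊥bis P1·P7 via (34.4,24.485): [(33.3215, 21.3565) (29.7055, 15.8062) (29.3943, 0) (52.2507, 0) (50.1016, 17.1993)]  |A|=411.617
9. canonical 5-gon: [(33.3215, 21.3565) (29.7055, 15.8062) (29.3943, 0) (52.2507, 0) (50.1016, 17.1993)]
10. shoelace: 411.617

Area of P1's cell: 411.6170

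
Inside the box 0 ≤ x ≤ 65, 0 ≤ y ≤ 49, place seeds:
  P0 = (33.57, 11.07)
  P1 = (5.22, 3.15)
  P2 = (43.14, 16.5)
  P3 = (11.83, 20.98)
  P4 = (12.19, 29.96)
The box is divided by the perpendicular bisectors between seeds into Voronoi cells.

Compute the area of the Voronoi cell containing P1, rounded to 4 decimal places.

Area of P1's cell: 232.4980

1. box [0,65]×[0,49]: [(0, 0) (65, 0) (65, 49) (0, 49)]
2. ⊥bis P1·P0 via (19.395,7.11): [(0, 0) (21.3813, 0) (7.6924, 49) (0, 49)]  |A|=712.3052
3. ⊥bis P1·P2 via (24.18,9.825): [(0, 0) (21.3813, 0) (7.6924, 49) (0, 49)]  |A|=712.3052
4. ⊥bis P1·P3 via (8.525,12.065): [(0, 15.2254) (0, 0) (21.3813, 0) (19.1067, 8.1421)]  |A|=232.498
5. ⊥bis P1·P4 via (8.705,16.555): [(0, 15.2254) (0, 0) (21.3813, 0) (19.1067, 8.1421)]  |A|=232.498
6. canonical 4-gon: [(0, 15.2254) (0, 0) (21.3813, 0) (19.1067, 8.1421)]
7. shoelace: 232.498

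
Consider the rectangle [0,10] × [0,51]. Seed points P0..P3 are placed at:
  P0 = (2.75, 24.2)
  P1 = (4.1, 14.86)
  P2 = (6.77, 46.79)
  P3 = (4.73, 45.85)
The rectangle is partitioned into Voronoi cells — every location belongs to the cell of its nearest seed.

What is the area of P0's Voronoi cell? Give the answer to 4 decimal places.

1. box [0,10]×[0,51]: [(0, 0) (10, 0) (10, 51) (0, 51)]
2. ⊥bis P0·P1 via (3.425,19.53): [(0, 19.035) (10, 20.4803) (10, 51) (0, 51)]  |A|=312.4235
3. ⊥bis P0·P2 via (4.76,35.495): [(0, 36.3421) (0, 19.035) (10, 20.4803) (10, 34.5625)]  |A|=156.9464
4. ⊥bis P0·P3 via (3.74,35.025): [(0, 35.367) (0, 19.035) (10, 20.4803) (10, 34.4525)]  |A|=151.5212
5. canonical 4-gon: [(0, 35.367) (0, 19.035) (10, 20.4803) (10, 34.4525)]
6. shoelace: 151.5212

Area of P0's cell: 151.5212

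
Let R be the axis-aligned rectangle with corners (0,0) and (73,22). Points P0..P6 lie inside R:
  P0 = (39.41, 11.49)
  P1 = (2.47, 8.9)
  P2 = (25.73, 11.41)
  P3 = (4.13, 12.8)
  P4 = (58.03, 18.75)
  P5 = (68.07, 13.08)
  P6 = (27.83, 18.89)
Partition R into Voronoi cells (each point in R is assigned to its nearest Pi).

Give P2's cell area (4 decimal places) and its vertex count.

1. box [0,73]×[0,22]: [(0, 0) (73, 0) (73, 22) (0, 22)]
2. ⊥bis P2·P0 via (32.57,11.45): [(0, 0) (32.637, 0) (32.5083, 22) (0, 22)]  |A|=716.5979
3. ⊥bis P2·P1 via (14.1,10.155): [(15.1958, 0) (32.637, 0) (32.5083, 22) (12.8218, 22)]  |A|=408.404
4. ⊥bis P2·P3 via (14.93,12.105): [(14.5413, 6.0652) (15.1958, 0) (32.637, 0) (32.5083, 22) (15.5668, 22)]  |A|=386.5338
5. ⊥bis P2·P4 via (41.88,15.08): [(14.5413, 6.0652) (15.1958, 0) (32.637, 0) (32.5083, 22) (15.5668, 22)]  |A|=386.5338
6. ⊥bis P2·P5 via (46.9,12.245): [(14.5413, 6.0652) (15.1958, 0) (32.637, 0) (32.5083, 22) (15.5668, 22)]  |A|=386.5338
7. ⊥bis P2·P6 via (26.78,15.15): [(15.3328, 18.3638) (14.5413, 6.0652) (15.1958, 0) (32.637, 0) (32.5578, 13.5279)]  |A|=282.8856
8. canonical 5-gon: [(15.3328, 18.3638) (14.5413, 6.0652) (15.1958, 0) (32.637, 0) (32.5578, 13.5279)]
9. shoelace: 282.8856

Area of P2's cell: 282.8856 (5 vertices)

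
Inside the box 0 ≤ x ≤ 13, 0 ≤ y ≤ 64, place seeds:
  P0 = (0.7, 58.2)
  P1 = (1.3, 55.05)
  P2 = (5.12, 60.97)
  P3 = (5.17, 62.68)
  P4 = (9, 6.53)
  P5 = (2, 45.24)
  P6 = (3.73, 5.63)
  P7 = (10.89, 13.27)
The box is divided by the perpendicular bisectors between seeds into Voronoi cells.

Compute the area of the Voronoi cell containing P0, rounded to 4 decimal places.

1. box [0,13]×[0,64]: [(0, 0) (13, 0) (13, 64) (0, 64)]
2. ⊥bis P0·P1 via (1,56.625): [(0, 56.4345) (13, 58.9107) (13, 64) (0, 64)]  |A|=82.256
3. ⊥bis P0·P2 via (2.91,59.585): [(0, 56.4345) (4.3635, 57.2657) (0.1431, 64) (0, 64)]  |A|=16.988
4. ⊥bis P0·P3 via (2.935,60.44): [(0, 63.3684) (0, 56.4345) (4.3635, 57.2657) (1.4383, 61.9334)]  |A|=16.3859
5. ⊥bis P0·P4 via (4.85,32.365): [(0, 63.3684) (0, 56.4345) (4.3635, 57.2657) (1.4383, 61.9334)]  |A|=16.3859
6. ⊥bis P0·P5 via (1.35,51.72): [(0, 63.3684) (0, 56.4345) (4.3635, 57.2657) (1.4383, 61.9334)]  |A|=16.3859
7. ⊥bis P0·P6 via (2.215,31.915): [(0, 63.3684) (0, 56.4345) (4.3635, 57.2657) (1.4383, 61.9334)]  |A|=16.3859
8. ⊥bis P0·P7 via (5.795,35.735): [(0, 63.3684) (0, 56.4345) (4.3635, 57.2657) (1.4383, 61.9334)]  |A|=16.3859
9. canonical 4-gon: [(0, 63.3684) (0, 56.4345) (4.3635, 57.2657) (1.4383, 61.9334)]
10. shoelace: 16.3859

Area of P0's cell: 16.3859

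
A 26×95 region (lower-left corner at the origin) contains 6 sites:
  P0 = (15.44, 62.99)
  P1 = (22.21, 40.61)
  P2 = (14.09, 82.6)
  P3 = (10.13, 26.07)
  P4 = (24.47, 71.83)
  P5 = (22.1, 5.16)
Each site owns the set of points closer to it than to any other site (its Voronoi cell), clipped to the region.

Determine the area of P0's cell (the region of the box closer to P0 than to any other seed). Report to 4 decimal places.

1. box [0,26]×[0,95]: [(0, 0) (26, 0) (26, 95) (0, 95)]
2. ⊥bis P0·P1 via (18.825,51.8): [(0, 46.1054) (26, 53.9705) (26, 95) (0, 95)]  |A|=1169.014
3. ⊥bis P0·P2 via (14.765,72.795): [(0, 71.7785) (0, 46.1054) (26, 53.9705) (26, 73.5684)]  |A|=588.5248
4. ⊥bis P0·P3 via (12.785,44.53): [(0, 71.7785) (0, 46.3688) (0.5902, 46.2839) (26, 53.9705) (26, 73.5684)]  |A|=588.4471
5. ⊥bis P0·P4 via (19.955,67.41): [(14.6885, 72.7897) (0, 71.7785) (0, 46.3688) (0.5902, 46.2839) (26, 53.9705) (26, 61.2351)]  |A|=518.6924
6. ⊥bis P0·P5 via (18.77,34.075): [(14.6885, 72.7897) (0, 71.7785) (0, 46.3688) (0.5902, 46.2839) (26, 53.9705) (26, 61.2351)]  |A|=518.6924
7. canonical 6-gon: [(14.6885, 72.7897) (0, 71.7785) (0, 46.3688) (0.5902, 46.2839) (26, 53.9705) (26, 61.2351)]
8. shoelace: 518.6924

Area of P0's cell: 518.6924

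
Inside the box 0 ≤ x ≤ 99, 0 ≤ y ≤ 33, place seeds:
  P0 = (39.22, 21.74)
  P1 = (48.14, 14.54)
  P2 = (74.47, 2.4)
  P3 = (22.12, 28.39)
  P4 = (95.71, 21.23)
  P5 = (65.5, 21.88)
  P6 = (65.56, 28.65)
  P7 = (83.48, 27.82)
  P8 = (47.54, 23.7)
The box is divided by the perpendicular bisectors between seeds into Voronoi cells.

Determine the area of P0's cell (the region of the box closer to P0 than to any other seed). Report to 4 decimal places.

Area of P0's cell: 391.7173

1. box [0,99]×[0,33]: [(0, 0) (99, 0) (99, 33) (0, 33)]
2. ⊥bis P0·P1 via (43.68,18.14): [(0, 0) (29.0378, 0) (55.6746, 33) (0, 33)]  |A|=1397.7557
3. ⊥bis P0·P2 via (56.845,12.07): [(0, 0) (29.0378, 0) (55.6746, 33) (0, 33)]  |A|=1397.7557
4. ⊥bis P0·P3 via (30.67,25.065): [(20.9225, 0) (29.0378, 0) (55.6746, 33) (33.7558, 33)]  |A|=495.5632
5. ⊥bis P0·P4 via (67.465,21.485): [(20.9225, 0) (29.0378, 0) (55.6746, 33) (33.7558, 33)]  |A|=495.5632
6. ⊥bis P0·P5 via (52.36,21.81): [(20.9225, 0) (29.0378, 0) (52.3225, 28.8471) (52.3004, 33) (33.7558, 33)]  |A|=488.5568
7. ⊥bis P0·P6 via (52.39,25.195): [(20.9225, 0) (29.0378, 0) (51.6504, 28.0144) (50.3424, 33) (33.7558, 33)]  |A|=482.2711
8. ⊥bis P0·P7 via (61.35,24.78): [(20.9225, 0) (29.0378, 0) (51.6504, 28.0144) (50.3424, 33) (33.7558, 33)]  |A|=482.2711
9. ⊥bis P0·P8 via (43.38,22.72): [(20.9225, 0) (29.0378, 0) (44.283, 18.887) (40.9583, 33) (33.7558, 33)]  |A|=391.7173
10. canonical 5-gon: [(20.9225, 0) (29.0378, 0) (44.283, 18.887) (40.9583, 33) (33.7558, 33)]
11. shoelace: 391.7173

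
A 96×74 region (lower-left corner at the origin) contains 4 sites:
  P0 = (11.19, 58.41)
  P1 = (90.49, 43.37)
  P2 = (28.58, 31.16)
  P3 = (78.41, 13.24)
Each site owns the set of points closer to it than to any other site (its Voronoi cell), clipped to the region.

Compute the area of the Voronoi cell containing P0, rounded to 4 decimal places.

1. box [0,96]×[0,74]: [(0, 0) (96, 0) (96, 74) (0, 74)]
2. ⊥bis P0·P1 via (50.84,50.89): [(0, 0) (41.1882, 0) (55.223, 74) (0, 74)]  |A|=3567.2166
3. ⊥bis P0·P2 via (19.885,44.785): [(0, 32.0951) (53.7852, 66.4189) (55.223, 74) (0, 74)]  |A|=1336.2571
4. ⊥bis P0·P3 via (44.8,35.825): [(0, 32.0951) (53.7852, 66.4189) (55.223, 74) (0, 74)]  |A|=1336.2571
5. canonical 4-gon: [(0, 32.0951) (53.7852, 66.4189) (55.223, 74) (0, 74)]
6. shoelace: 1336.2571

Area of P0's cell: 1336.2571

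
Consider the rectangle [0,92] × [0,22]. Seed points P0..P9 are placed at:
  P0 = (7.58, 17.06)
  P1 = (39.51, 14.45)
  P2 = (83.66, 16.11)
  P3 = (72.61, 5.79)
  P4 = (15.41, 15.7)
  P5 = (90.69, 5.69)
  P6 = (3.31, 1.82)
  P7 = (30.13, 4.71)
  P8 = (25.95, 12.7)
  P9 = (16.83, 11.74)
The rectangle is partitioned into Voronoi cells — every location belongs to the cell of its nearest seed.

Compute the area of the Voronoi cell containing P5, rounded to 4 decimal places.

1. box [0,92]×[0,22]: [(0, 0) (92, 0) (92, 22) (0, 22)]
2. ⊥bis P5·P0 via (49.135,11.375): [(47.5788, 0) (92, 0) (92, 22) (50.5886, 22)]  |A|=944.1587
3. ⊥bis P5·P1 via (65.1,10.07): [(63.3764, 0) (92, 0) (92, 22) (67.1419, 22)]  |A|=588.2981
4. ⊥bis P5·P2 via (87.175,10.9): [(71.0188, 0) (92, 0) (92, 14.1553)]  |A|=148.497
5. ⊥bis P5·P3 via (81.65,5.74): [(81.658, 7.1778) (81.6183, 0) (92, 0) (92, 14.1553)]  |A|=110.4564
6. ⊥bis P5·P4 via (53.05,10.695): [(81.658, 7.1778) (81.6183, 0) (92, 0) (92, 14.1553)]  |A|=110.4564
7. ⊥bis P5·P6 via (47,3.755): [(81.658, 7.1778) (81.6183, 0) (92, 0) (92, 14.1553)]  |A|=110.4564
8. ⊥bis P5·P7 via (60.41,5.2): [(81.658, 7.1778) (81.6183, 0) (92, 0) (92, 14.1553)]  |A|=110.4564
9. ⊥bis P5·P8 via (58.32,9.195): [(81.658, 7.1778) (81.6183, 0) (92, 0) (92, 14.1553)]  |A|=110.4564
10. ⊥bis P5·P9 via (53.76,8.715): [(81.658, 7.1778) (81.6183, 0) (92, 0) (92, 14.1553)]  |A|=110.4564
11. canonical 4-gon: [(81.658, 7.1778) (81.6183, 0) (92, 0) (92, 14.1553)]
12. shoelace: 110.4564

Area of P5's cell: 110.4564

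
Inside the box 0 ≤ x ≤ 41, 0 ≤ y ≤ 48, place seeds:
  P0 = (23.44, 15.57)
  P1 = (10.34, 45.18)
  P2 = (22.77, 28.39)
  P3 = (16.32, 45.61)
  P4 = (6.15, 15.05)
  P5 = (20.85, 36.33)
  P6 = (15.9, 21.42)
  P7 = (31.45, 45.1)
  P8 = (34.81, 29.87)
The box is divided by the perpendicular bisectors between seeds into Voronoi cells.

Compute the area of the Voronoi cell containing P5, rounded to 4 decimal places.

1. box [0,41]×[0,48]: [(0, 0) (41, 0) (41, 48) (0, 48)]
2. ⊥bis P5·P0 via (22.145,25.95): [(0, 23.1872) (41, 28.3023) (41, 48) (0, 48)]  |A|=912.4644
3. ⊥bis P5·P1 via (15.595,40.755): [(0.8961, 23.299) (41, 28.3023) (41, 48) (21.6957, 48)]  |A|=633.3946
4. ⊥bis P5·P2 via (21.81,32.36): [(5.1294, 28.3264) (41, 37.0004) (41, 48) (21.6957, 48)]  |A|=387.1733
5. ⊥bis P5·P3 via (18.585,40.97): [(13.8156, 38.6418) (5.1294, 28.3264) (41, 37.0004) (41, 48) (32.9864, 48)]  |A|=334.3431
6. ⊥bis P5·P4 via (13.5,25.69): [(13.8156, 38.6418) (6.8042, 30.3154) (8.5027, 29.1421) (41, 37.0004) (41, 48) (32.9864, 48)]  |A|=331.6716
7. ⊥bis P5·P6 via (18.375,28.875): [(13.8156, 38.6418) (8.3843, 32.1918) (13.7491, 30.4108) (41, 37.0004) (41, 48) (32.9864, 48)]  |A|=321.076
8. ⊥bis P5·P7 via (26.15,40.715): [(23.8234, 43.5271) (13.8156, 38.6418) (8.3843, 32.1918) (13.7491, 30.4108) (31.1866, 34.6274)]  |A|=156.2815
9. ⊥bis P5·P8 via (27.83,33.1): [(29.4873, 36.6814) (23.8234, 43.5271) (13.8156, 38.6418) (8.3843, 32.1918) (13.7491, 30.4108) (28.2029, 33.9059)]  |A|=152.6043
10. canonical 6-gon: [(29.4873, 36.6814) (23.8234, 43.5271) (13.8156, 38.6418) (8.3843, 32.1918) (13.7491, 30.4108) (28.2029, 33.9059)]
11. shoelace: 152.6043

Area of P5's cell: 152.6043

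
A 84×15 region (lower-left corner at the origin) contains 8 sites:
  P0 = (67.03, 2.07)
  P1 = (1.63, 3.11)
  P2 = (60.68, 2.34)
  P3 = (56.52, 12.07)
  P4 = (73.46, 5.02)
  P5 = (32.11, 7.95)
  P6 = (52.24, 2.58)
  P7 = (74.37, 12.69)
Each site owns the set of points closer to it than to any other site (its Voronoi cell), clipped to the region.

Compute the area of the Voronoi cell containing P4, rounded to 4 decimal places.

Area of P4's cell: 121.6914

1. box [0,84]×[0,15]: [(0, 0) (84, 0) (84, 15) (0, 15)]
2. ⊥bis P4·P0 via (70.245,3.545): [(71.8714, 0) (84, 0) (84, 15) (64.9896, 15)]  |A|=233.5425
3. ⊥bis P4·P1 via (37.545,4.065): [(71.8714, 0) (84, 0) (84, 15) (64.9896, 15)]  |A|=233.5425
4. ⊥bis P4·P2 via (67.07,3.68): [(71.8714, 0) (84, 0) (84, 15) (64.9896, 15)]  |A|=233.5425
5. ⊥bis P4·P3 via (64.99,8.545): [(66.3984, 11.9292) (71.8714, 0) (84, 0) (84, 15) (67.6764, 15)]  |A|=229.4172
6. ⊥bis P4·P5 via (52.785,6.485): [(66.3984, 11.9292) (71.8714, 0) (84, 0) (84, 15) (67.6764, 15)]  |A|=229.4172
7. ⊥bis P4·P6 via (62.85,3.8): [(66.3984, 11.9292) (71.8714, 0) (84, 0) (84, 15) (67.6764, 15)]  |A|=229.4172
8. ⊥bis P4·P7 via (73.915,8.855): [(67.4573, 9.6212) (71.8714, 0) (84, 0) (84, 7.6585)]  |A|=121.6914
9. canonical 4-gon: [(67.4573, 9.6212) (71.8714, 0) (84, 0) (84, 7.6585)]
10. shoelace: 121.6914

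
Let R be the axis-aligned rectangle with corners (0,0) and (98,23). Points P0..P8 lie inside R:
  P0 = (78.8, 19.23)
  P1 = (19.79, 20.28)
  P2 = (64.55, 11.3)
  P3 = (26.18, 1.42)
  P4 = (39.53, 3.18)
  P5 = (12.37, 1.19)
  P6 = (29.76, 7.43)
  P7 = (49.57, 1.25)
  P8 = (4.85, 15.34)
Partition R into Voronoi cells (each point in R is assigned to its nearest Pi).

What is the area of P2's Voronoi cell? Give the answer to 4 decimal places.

1. box [0,98]×[0,23]: [(0, 0) (98, 0) (98, 23) (0, 23)]
2. ⊥bis P2·P0 via (71.675,15.265): [(0, 0) (80.1698, 0) (67.3705, 23) (0, 23)]  |A|=1696.7144
3. ⊥bis P2·P1 via (42.17,15.79): [(39.0021, 0) (80.1698, 0) (67.3705, 23) (43.6165, 23)]  |A|=746.6001
4. ⊥bis P2·P3 via (45.365,6.36): [(42.5058, 17.4639) (47.0027, 0) (80.1698, 0) (67.3705, 23) (43.6165, 23)]  |A|=676.7399
5. ⊥bis P2·P4 via (52.04,7.24): [(54.3897, 0) (80.1698, 0) (67.3705, 23) (46.9252, 23)]  |A|=531.5928
6. ⊥bis P2·P5 via (38.46,6.245): [(54.3897, 0) (80.1698, 0) (67.3705, 23) (46.9252, 23)]  |A|=531.5928
7. ⊥bis P2·P6 via (47.155,9.365): [(54.3897, 0) (80.1698, 0) (67.3705, 23) (46.9252, 23)]  |A|=531.5928
8. ⊥bis P2·P7 via (57.06,6.275): [(47.9428, 19.8646) (61.2699, 0) (80.1698, 0) (67.3705, 23) (46.9252, 23)]  |A|=463.2567
9. ⊥bis P2·P8 via (34.7,13.32): [(47.9428, 19.8646) (61.2699, 0) (80.1698, 0) (67.3705, 23) (46.9252, 23)]  |A|=463.2567
10. canonical 5-gon: [(47.9428, 19.8646) (61.2699, 0) (80.1698, 0) (67.3705, 23) (46.9252, 23)]
11. shoelace: 463.2567

Area of P2's cell: 463.2567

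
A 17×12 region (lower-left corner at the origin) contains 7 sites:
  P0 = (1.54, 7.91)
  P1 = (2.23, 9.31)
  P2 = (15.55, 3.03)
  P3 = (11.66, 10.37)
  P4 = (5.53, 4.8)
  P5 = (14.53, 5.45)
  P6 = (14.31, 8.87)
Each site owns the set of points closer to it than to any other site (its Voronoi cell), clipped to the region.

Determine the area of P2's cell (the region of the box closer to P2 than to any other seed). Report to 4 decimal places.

1. box [0,17]×[0,12]: [(0, 0) (17, 0) (17, 12) (0, 12)]
2. ⊥bis P2·P0 via (8.545,5.47): [(6.6397, 0) (17, 0) (17, 12) (10.8195, 12)]  |A|=99.2447
3. ⊥bis P2·P1 via (8.89,6.17): [(8.5027, 5.3484) (6.6397, 0) (17, 0) (17, 12) (11.6387, 12)]  |A|=96.5204
4. ⊥bis P2·P3 via (13.605,6.7): [(7.9249, 3.6897) (6.6397, 0) (17, 0) (17, 8.4993)]  |A|=57.6791
5. ⊥bis P2·P4 via (10.54,3.915): [(10.7662, 5.1955) (9.8484, 0) (17, 0) (17, 8.4993)]  |A|=45.0694
6. ⊥bis P2·P5 via (15.04,4.24): [(10.24, 2.2169) (9.8484, 0) (17, 0) (17, 5.0661)]  |A|=25.0505
7. ⊥bis P2·P6 via (14.93,5.95): [(10.24, 2.2169) (9.8484, 0) (17, 0) (17, 5.0661)]  |A|=25.0505
8. canonical 4-gon: [(10.24, 2.2169) (9.8484, 0) (17, 0) (17, 5.0661)]
9. shoelace: 25.0505

Area of P2's cell: 25.0505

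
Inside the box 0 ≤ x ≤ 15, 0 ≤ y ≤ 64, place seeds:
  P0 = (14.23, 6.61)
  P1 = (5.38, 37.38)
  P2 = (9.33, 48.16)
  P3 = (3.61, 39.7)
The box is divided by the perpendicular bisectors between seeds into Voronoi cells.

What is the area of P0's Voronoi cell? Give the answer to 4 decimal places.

1. box [0,15]×[0,64]: [(0, 0) (15, 0) (15, 64) (0, 64)]
2. ⊥bis P0·P1 via (9.805,21.995): [(0, 19.1749) (0, 0) (15, 0) (15, 23.4892)]  |A|=319.9806
3. ⊥bis P0·P2 via (11.78,27.385): [(0, 19.1749) (0, 0) (15, 0) (15, 23.4892)]  |A|=319.9806
4. ⊥bis P0·P3 via (8.92,23.155): [(0, 19.1749) (0, 0) (15, 0) (15, 23.4892)]  |A|=319.9806
5. canonical 4-gon: [(0, 19.1749) (0, 0) (15, 0) (15, 23.4892)]
6. shoelace: 319.9806

Area of P0's cell: 319.9806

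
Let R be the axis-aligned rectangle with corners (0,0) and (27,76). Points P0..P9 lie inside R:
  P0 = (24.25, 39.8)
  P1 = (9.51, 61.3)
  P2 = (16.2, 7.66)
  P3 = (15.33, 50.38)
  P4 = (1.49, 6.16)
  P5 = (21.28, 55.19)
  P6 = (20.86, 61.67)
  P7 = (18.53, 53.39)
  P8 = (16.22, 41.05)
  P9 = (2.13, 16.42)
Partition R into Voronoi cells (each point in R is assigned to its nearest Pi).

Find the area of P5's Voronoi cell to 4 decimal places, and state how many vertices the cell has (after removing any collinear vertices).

Area of P5's cell: 67.2405 (4 vertices)

1. box [0,27]×[0,76]: [(0, 0) (27, 0) (27, 76) (0, 76)]
2. ⊥bis P5·P0 via (22.765,47.495): [(0, 43.1018) (27, 48.3123) (27, 76) (0, 76)]  |A|=817.9105
3. ⊥bis P5·P1 via (15.395,58.245): [(8.3727, 44.7175) (27, 48.3123) (27, 76) (24.6119, 76)]  |A|=295.2268
4. ⊥bis P5·P2 via (18.74,31.425): [(8.3727, 44.7175) (27, 48.3123) (27, 76) (24.6119, 76)]  |A|=295.2268
5. ⊥bis P5·P3 via (18.305,52.785): [(14.8069, 57.1121) (22.6062, 47.4644) (27, 48.3123) (27, 76) (24.6119, 76)]  |A|=215.854
6. ⊥bis P5·P4 via (11.385,30.675): [(14.8069, 57.1121) (22.6062, 47.4644) (27, 48.3123) (27, 76) (24.6119, 76)]  |A|=215.854
7. ⊥bis P5·P6 via (21.07,58.43): [(15.2968, 58.0558) (14.8069, 57.1121) (22.6062, 47.4644) (27, 48.3123) (27, 58.8144)]  |A|=93.8642
8. ⊥bis P5·P7 via (19.905,54.29): [(17.3529, 58.1891) (24.1746, 47.767) (27, 48.3123) (27, 58.8144)]  |A|=67.2405
9. ⊥bis P5·P8 via (18.75,48.12): [(17.3529, 58.1891) (24.1746, 47.767) (27, 48.3123) (27, 58.8144)]  |A|=67.2405
10. ⊥bis P5·P9 via (11.705,35.805): [(17.3529, 58.1891) (24.1746, 47.767) (27, 48.3123) (27, 58.8144)]  |A|=67.2405
11. canonical 4-gon: [(17.3529, 58.1891) (24.1746, 47.767) (27, 48.3123) (27, 58.8144)]
12. shoelace: 67.2405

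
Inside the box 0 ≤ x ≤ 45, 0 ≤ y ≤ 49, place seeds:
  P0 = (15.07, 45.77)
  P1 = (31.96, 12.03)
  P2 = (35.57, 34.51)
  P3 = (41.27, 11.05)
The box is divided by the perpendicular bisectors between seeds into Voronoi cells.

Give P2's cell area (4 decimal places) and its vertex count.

Area of P2's cell: 539.4445 (5 vertices)

1. box [0,45]×[0,49]: [(0, 0) (45, 0) (45, 49) (0, 49)]
2. ⊥bis P2·P0 via (25.32,40.14): [(3.2724, 0) (45, 0) (45, 49) (30.1865, 49)]  |A|=1385.2572
3. ⊥bis P2·P1 via (33.765,23.27): [(17.4894, 25.8836) (45, 21.4658) (45, 49) (30.1865, 49)]  |A|=549.9575
4. ⊥bis P2·P3 via (38.42,22.78): [(17.4894, 25.8836) (37.7818, 22.6249) (45, 24.3787) (45, 49) (30.1865, 49)]  |A|=539.4445
5. canonical 5-gon: [(17.4894, 25.8836) (37.7818, 22.6249) (45, 24.3787) (45, 49) (30.1865, 49)]
6. shoelace: 539.4445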